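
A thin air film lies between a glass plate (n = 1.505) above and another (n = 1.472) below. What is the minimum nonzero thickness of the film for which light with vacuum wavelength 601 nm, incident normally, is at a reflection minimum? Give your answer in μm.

Top surface (1.505 → 1.0): reflection off a lower-index medium gives no phase shift.
Bottom surface (1.0 → 1.472): reflection off a higher-index medium gives a half-wave phase shift.
The two reflections differ by half a wavelength.
With one net inversion, destructive interference in reflection requires 2 n t = m λ.
Minimum nonzero at m = 1: t = λ / (2 n) = 601 / (2 × 1.0) = 301 nm.

0.301 μm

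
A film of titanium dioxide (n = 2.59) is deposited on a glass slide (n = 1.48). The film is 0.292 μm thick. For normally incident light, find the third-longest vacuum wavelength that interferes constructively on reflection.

605 nm

Top surface (1.0 → 2.59): reflection off a higher-index medium gives a half-wave phase shift.
Bottom surface (2.59 → 1.48): reflection off a lower-index medium gives no phase shift.
Net: one phase inversion between the two reflected rays.
With one net inversion, constructive interference in reflection requires 2 n t = (m + ½) λ.
λ = 2 n t / (m + ½). The third-longest wavelength is m = 2: λ = 2 × 2.59 × 292 / 2.50 = 605 nm.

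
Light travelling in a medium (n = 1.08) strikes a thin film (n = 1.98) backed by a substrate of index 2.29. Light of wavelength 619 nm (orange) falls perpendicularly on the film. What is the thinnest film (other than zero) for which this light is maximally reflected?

Ray reflecting at the top interface goes from n = 1.08 toward n = 1.98: a half-wave phase shift.
Bottom surface (1.98 → 2.29): reflection off a higher-index medium gives a half-wave phase shift.
Zero or two π shifts → no net half-wave offset.
So the condition for constructive reflection is 2 n t = m λ.
Minimum nonzero at m = 1: t = λ / (2 n) = 619 / (2 × 1.98) = 156 nm.

156 nm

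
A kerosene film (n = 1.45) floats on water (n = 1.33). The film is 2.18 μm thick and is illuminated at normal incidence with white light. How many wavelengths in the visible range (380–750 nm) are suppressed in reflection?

At the upper boundary (n = 1.0 to n = 1.45) the reflected ray undergoes a half-wave phase shift.
At the lower boundary (n = 1.45 to n = 1.33) the reflected ray undergoes no phase shift.
Net: one phase inversion between the two reflected rays.
For minimum reflection here: 2 n t = m λ.
λ = 2 n t / m = 6322 / m nm.
m=8: 790 nm (IR); m=9: 702 nm (visible); m=10: 632 nm (visible); m=11: 575 nm (visible); m=12: 527 nm (visible); m=13: 486 nm (visible); m=14: 452 nm (visible); m=15: 421 nm (visible); m=16: 395 nm (visible); m=17: 372 nm (UV).

8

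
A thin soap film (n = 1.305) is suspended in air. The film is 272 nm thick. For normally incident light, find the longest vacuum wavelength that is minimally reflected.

Ray reflecting at the top interface goes from n = 1.0 toward n = 1.305: a half-wave phase shift.
Ray reflecting at the bottom interface goes from n = 1.305 toward n = 1.0: no phase shift.
Exactly one π shift → a net half-wave offset.
With one net inversion, destructive interference in reflection requires 2 n t = m λ.
λ = 2 n t / m. The longest wavelength is m = 1: λ = 2 × 1.305 × 272 / 1.00 = 710 nm.

710 nm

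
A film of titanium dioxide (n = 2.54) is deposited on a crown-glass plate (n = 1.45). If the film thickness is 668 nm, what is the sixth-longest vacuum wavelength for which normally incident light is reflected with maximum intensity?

Top surface (1.0 → 2.54): reflection off a higher-index medium gives a half-wave phase shift.
Ray reflecting at the bottom interface goes from n = 2.54 toward n = 1.45: no phase shift.
The two reflections differ by half a wavelength.
With one net inversion, constructive interference in reflection requires 2 n t = (m + ½) λ.
λ = 2 n t / (m + ½). The sixth-longest wavelength is m = 5: λ = 2 × 2.54 × 668 / 5.50 = 617 nm.

617 nm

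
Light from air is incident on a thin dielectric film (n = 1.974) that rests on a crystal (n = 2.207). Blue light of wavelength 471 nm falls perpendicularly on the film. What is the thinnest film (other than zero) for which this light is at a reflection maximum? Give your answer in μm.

Ray reflecting at the top interface goes from n = 1.0 toward n = 1.974: a half-wave phase shift.
At the lower boundary (n = 1.974 to n = 2.207) the reflected ray undergoes a half-wave phase shift.
Zero or two π shifts → no net half-wave offset.
With no net inversion, constructive interference in reflection requires 2 n t = m λ.
Minimum nonzero at m = 1: t = λ / (2 n) = 471 / (2 × 1.974) = 119 nm.

0.119 μm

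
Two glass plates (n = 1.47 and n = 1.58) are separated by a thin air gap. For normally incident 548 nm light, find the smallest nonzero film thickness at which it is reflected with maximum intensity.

137 nm

Top surface (1.47 → 1.0): reflection off a lower-index medium gives no phase shift.
Bottom surface (1.0 → 1.58): reflection off a higher-index medium gives a half-wave phase shift.
The two reflections differ by half a wavelength.
For bright reflection here: 2 n t = (m + ½) λ.
Minimum at m = 0: t = λ / (4 n) = 548 / (4 × 1.0) = 137 nm.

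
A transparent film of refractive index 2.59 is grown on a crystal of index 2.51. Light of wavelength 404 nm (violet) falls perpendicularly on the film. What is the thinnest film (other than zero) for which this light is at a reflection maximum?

Top surface (1.0 → 2.59): reflection off a higher-index medium gives a half-wave phase shift.
Ray reflecting at the bottom interface goes from n = 2.59 toward n = 2.51: no phase shift.
Exactly one π shift → a net half-wave offset.
For maximum reflection here: 2 n t = (m + ½) λ.
Minimum at m = 0: t = λ / (4 n) = 404 / (4 × 2.59) = 39.0 nm.

39.0 nm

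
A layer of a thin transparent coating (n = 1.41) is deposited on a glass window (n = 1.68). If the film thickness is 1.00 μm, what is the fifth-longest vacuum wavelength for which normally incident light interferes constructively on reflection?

564 nm

At the upper boundary (n = 1.0 to n = 1.41) the reflected ray undergoes a half-wave phase shift.
Ray reflecting at the bottom interface goes from n = 1.41 toward n = 1.68: a half-wave phase shift.
Net: no relative phase inversion (both shifts match).
So the condition for constructive reflection is 2 n t = m λ.
λ = 2 n t / m. The fifth-longest wavelength is m = 5: λ = 2 × 1.41 × 1000 / 5.00 = 564 nm.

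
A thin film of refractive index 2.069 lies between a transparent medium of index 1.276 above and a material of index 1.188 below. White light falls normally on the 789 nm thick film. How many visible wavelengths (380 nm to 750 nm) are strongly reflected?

Ray reflecting at the top interface goes from n = 1.276 toward n = 2.069: a half-wave phase shift.
Bottom surface (2.069 → 1.188): reflection off a lower-index medium gives no phase shift.
The two reflections differ by half a wavelength.
So the condition for constructive reflection is 2 n t = (m + ½) λ.
λ = 2 n t / (m + ½) = 3265 / (m + ½) nm.
m=3: 933 nm (IR); m=4: 726 nm (visible); m=5: 594 nm (visible); m=6: 502 nm (visible); m=7: 435 nm (visible); m=8: 384 nm (visible); m=9: 344 nm (UV).

5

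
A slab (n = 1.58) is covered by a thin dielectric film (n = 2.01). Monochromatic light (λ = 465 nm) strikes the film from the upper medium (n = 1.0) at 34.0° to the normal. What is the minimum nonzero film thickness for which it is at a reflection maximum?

At the upper boundary (n = 1.0 to n = 2.01) the reflected ray undergoes a half-wave phase shift.
At the lower boundary (n = 2.01 to n = 1.58) the reflected ray undergoes no phase shift.
Exactly one π shift → a net half-wave offset.
For bright reflection here: 2 n t cos θ_r = (m + ½) λ.
Snell's law: 1.0 sin 34.0° = 2.01 sin θ_r → sin θ_r = 0.278, cos θ_r = 0.961.
Minimum at m = 0: t = λ / (4 n cos θ_r) = 465 / (4 × 2.01 × 0.961) = 60.2 nm.

60.2 nm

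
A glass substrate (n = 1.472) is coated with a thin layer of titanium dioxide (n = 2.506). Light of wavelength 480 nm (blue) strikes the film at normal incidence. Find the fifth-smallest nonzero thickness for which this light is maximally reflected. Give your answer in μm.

At the upper boundary (n = 1.0 to n = 2.506) the reflected ray undergoes a half-wave phase shift.
At the lower boundary (n = 2.506 to n = 1.472) the reflected ray undergoes no phase shift.
Net: one phase inversion between the two reflected rays.
With one net inversion, constructive interference in reflection requires 2 n t = (m + ½) λ.
The fifth-smallest nonzero thickness corresponds to m = 4: t = (m + ½) λ / (2 n) = 4.50 × 480 / (2 × 2.506) = 431 nm.

0.431 μm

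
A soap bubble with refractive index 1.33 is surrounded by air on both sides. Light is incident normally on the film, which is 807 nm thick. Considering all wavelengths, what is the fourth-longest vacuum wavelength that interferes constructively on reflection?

613 nm

At the upper boundary (n = 1.0 to n = 1.33) the reflected ray undergoes a half-wave phase shift.
At the lower boundary (n = 1.33 to n = 1.0) the reflected ray undergoes no phase shift.
Exactly one π shift → a net half-wave offset.
With one net inversion, constructive interference in reflection requires 2 n t = (m + ½) λ.
λ = 2 n t / (m + ½). The fourth-longest wavelength is m = 3: λ = 2 × 1.33 × 807 / 3.50 = 613 nm.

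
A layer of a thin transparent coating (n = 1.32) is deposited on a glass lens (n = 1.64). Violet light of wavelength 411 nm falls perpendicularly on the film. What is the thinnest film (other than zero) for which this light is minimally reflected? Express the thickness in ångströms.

At the upper boundary (n = 1.0 to n = 1.32) the reflected ray undergoes a half-wave phase shift.
At the lower boundary (n = 1.32 to n = 1.64) the reflected ray undergoes a half-wave phase shift.
Zero or two π shifts → no net half-wave offset.
So the condition for destructive reflection is 2 n t = (m + ½) λ.
Minimum at m = 0: t = λ / (4 n) = 411 / (4 × 1.32) = 77.8 nm.

778 Å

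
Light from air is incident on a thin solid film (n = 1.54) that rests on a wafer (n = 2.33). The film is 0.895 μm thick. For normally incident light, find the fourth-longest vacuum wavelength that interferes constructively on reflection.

689 nm

Ray reflecting at the top interface goes from n = 1.0 toward n = 1.54: a half-wave phase shift.
Ray reflecting at the bottom interface goes from n = 1.54 toward n = 2.33: a half-wave phase shift.
Net: no relative phase inversion (both shifts match).
So the condition for constructive reflection is 2 n t = m λ.
λ = 2 n t / m. The fourth-longest wavelength is m = 4: λ = 2 × 1.54 × 895 / 4.00 = 689 nm.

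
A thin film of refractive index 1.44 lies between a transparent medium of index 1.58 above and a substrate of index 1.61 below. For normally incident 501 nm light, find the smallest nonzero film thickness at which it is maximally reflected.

Top surface (1.58 → 1.44): reflection off a lower-index medium gives no phase shift.
At the lower boundary (n = 1.44 to n = 1.61) the reflected ray undergoes a half-wave phase shift.
The two reflections differ by half a wavelength.
So the condition for constructive reflection is 2 n t = (m + ½) λ.
Minimum at m = 0: t = λ / (4 n) = 501 / (4 × 1.44) = 87.0 nm.

87.0 nm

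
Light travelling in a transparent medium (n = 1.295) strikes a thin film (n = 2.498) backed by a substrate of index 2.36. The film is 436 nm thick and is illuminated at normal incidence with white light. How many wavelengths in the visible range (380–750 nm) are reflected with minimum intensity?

3

Ray reflecting at the top interface goes from n = 1.295 toward n = 2.498: a half-wave phase shift.
At the lower boundary (n = 2.498 to n = 2.36) the reflected ray undergoes no phase shift.
Net: one phase inversion between the two reflected rays.
So the condition for destructive reflection is 2 n t = m λ.
λ = 2 n t / m = 2178 / m nm.
m=2: 1089 nm (IR); m=3: 726 nm (visible); m=4: 545 nm (visible); m=5: 436 nm (visible); m=6: 363 nm (UV).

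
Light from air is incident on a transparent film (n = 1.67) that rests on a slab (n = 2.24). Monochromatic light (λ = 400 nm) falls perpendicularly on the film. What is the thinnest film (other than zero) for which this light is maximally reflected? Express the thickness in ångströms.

1198 Å

At the upper boundary (n = 1.0 to n = 1.67) the reflected ray undergoes a half-wave phase shift.
At the lower boundary (n = 1.67 to n = 2.24) the reflected ray undergoes a half-wave phase shift.
Net: no relative phase inversion (both shifts match).
So the condition for constructive reflection is 2 n t = m λ.
Minimum nonzero at m = 1: t = λ / (2 n) = 400 / (2 × 1.67) = 120 nm.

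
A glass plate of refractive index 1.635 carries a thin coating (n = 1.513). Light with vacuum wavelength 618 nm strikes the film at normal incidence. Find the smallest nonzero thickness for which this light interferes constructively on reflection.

Top surface (1.0 → 1.513): reflection off a higher-index medium gives a half-wave phase shift.
At the lower boundary (n = 1.513 to n = 1.635) the reflected ray undergoes a half-wave phase shift.
Zero or two π shifts → no net half-wave offset.
With no net inversion, constructive interference in reflection requires 2 n t = m λ.
The smallest nonzero thickness corresponds to m = 1: t = m λ / (2 n) = 1.00 × 618 / (2 × 1.513) = 204 nm.

204 nm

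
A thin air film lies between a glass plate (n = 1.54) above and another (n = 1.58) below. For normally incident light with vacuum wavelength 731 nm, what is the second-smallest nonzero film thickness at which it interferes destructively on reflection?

Top surface (1.54 → 1.0): reflection off a lower-index medium gives no phase shift.
At the lower boundary (n = 1.0 to n = 1.58) the reflected ray undergoes a half-wave phase shift.
Net: one phase inversion between the two reflected rays.
So the condition for destructive reflection is 2 n t = m λ.
The second-smallest nonzero thickness corresponds to m = 2: t = m λ / (2 n) = 2.00 × 731 / (2 × 1.0) = 731 nm.

731 nm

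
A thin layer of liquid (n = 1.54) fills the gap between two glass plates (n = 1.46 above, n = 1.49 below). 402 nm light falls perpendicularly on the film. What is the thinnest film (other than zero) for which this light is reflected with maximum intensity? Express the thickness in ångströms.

Top surface (1.46 → 1.54): reflection off a higher-index medium gives a half-wave phase shift.
At the lower boundary (n = 1.54 to n = 1.49) the reflected ray undergoes no phase shift.
Exactly one π shift → a net half-wave offset.
With one net inversion, constructive interference in reflection requires 2 n t = (m + ½) λ.
Minimum at m = 0: t = λ / (4 n) = 402 / (4 × 1.54) = 65.3 nm.

653 Å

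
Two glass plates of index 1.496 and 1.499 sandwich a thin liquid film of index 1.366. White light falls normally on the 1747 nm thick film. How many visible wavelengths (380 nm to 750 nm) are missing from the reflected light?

At the upper boundary (n = 1.496 to n = 1.366) the reflected ray undergoes no phase shift.
At the lower boundary (n = 1.366 to n = 1.499) the reflected ray undergoes a half-wave phase shift.
The two reflections differ by half a wavelength.
For dark reflection here: 2 n t = m λ.
λ = 2 n t / m = 4773 / m nm.
m=6: 795 nm (IR); m=7: 682 nm (visible); m=8: 597 nm (visible); m=9: 530 nm (visible); m=10: 477 nm (visible); m=11: 434 nm (visible); m=12: 398 nm (visible); m=13: 367 nm (UV).

6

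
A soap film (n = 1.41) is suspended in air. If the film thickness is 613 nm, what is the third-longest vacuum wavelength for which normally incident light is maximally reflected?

At the upper boundary (n = 1.0 to n = 1.41) the reflected ray undergoes a half-wave phase shift.
At the lower boundary (n = 1.41 to n = 1.0) the reflected ray undergoes no phase shift.
Exactly one π shift → a net half-wave offset.
With one net inversion, constructive interference in reflection requires 2 n t = (m + ½) λ.
λ = 2 n t / (m + ½). The third-longest wavelength is m = 2: λ = 2 × 1.41 × 613 / 2.50 = 691 nm.

691 nm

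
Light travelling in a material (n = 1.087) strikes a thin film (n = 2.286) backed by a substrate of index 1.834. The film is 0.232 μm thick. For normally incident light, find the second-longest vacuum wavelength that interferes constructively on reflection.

707 nm

Ray reflecting at the top interface goes from n = 1.087 toward n = 2.286: a half-wave phase shift.
Ray reflecting at the bottom interface goes from n = 2.286 toward n = 1.834: no phase shift.
The two reflections differ by half a wavelength.
With one net inversion, constructive interference in reflection requires 2 n t = (m + ½) λ.
λ = 2 n t / (m + ½). The second-longest wavelength is m = 1: λ = 2 × 2.286 × 232 / 1.50 = 707 nm.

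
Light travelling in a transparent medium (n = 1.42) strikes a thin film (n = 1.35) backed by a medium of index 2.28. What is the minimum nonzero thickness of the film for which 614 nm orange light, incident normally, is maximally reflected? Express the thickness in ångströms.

1137 Å

At the upper boundary (n = 1.42 to n = 1.35) the reflected ray undergoes no phase shift.
Ray reflecting at the bottom interface goes from n = 1.35 toward n = 2.28: a half-wave phase shift.
Exactly one π shift → a net half-wave offset.
With one net inversion, constructive interference in reflection requires 2 n t = (m + ½) λ.
Minimum at m = 0: t = λ / (4 n) = 614 / (4 × 1.35) = 114 nm.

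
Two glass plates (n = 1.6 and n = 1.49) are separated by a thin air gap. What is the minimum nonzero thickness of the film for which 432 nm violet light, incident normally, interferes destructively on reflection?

Ray reflecting at the top interface goes from n = 1.6 toward n = 1.0: no phase shift.
At the lower boundary (n = 1.0 to n = 1.49) the reflected ray undergoes a half-wave phase shift.
The two reflections differ by half a wavelength.
For minimum reflection here: 2 n t = m λ.
Minimum nonzero at m = 1: t = λ / (2 n) = 432 / (2 × 1.0) = 216 nm.

216 nm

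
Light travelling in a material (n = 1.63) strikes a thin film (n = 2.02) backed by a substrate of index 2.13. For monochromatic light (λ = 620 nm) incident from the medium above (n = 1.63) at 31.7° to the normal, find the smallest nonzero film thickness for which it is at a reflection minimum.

Top surface (1.63 → 2.02): reflection off a higher-index medium gives a half-wave phase shift.
Ray reflecting at the bottom interface goes from n = 2.02 toward n = 2.13: a half-wave phase shift.
Zero or two π shifts → no net half-wave offset.
With no net inversion, destructive interference in reflection requires 2 n t cos θ_r = (m + ½) λ.
Snell's law: 1.63 sin 31.7° = 2.02 sin θ_r → sin θ_r = 0.424, cos θ_r = 0.906.
Minimum at m = 0: t = λ / (4 n cos θ_r) = 620 / (4 × 2.02 × 0.906) = 84.7 nm.

84.7 nm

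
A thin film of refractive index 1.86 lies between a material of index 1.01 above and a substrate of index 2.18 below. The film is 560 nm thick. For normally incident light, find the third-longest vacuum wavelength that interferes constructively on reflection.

694 nm

At the upper boundary (n = 1.01 to n = 1.86) the reflected ray undergoes a half-wave phase shift.
Bottom surface (1.86 → 2.18): reflection off a higher-index medium gives a half-wave phase shift.
Net: no relative phase inversion (both shifts match).
With no net inversion, constructive interference in reflection requires 2 n t = m λ.
λ = 2 n t / m. The third-longest wavelength is m = 3: λ = 2 × 1.86 × 560 / 3.00 = 694 nm.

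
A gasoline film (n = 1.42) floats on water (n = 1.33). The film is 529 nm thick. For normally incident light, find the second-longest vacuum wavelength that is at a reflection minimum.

751 nm

At the upper boundary (n = 1.0 to n = 1.42) the reflected ray undergoes a half-wave phase shift.
Bottom surface (1.42 → 1.33): reflection off a lower-index medium gives no phase shift.
Exactly one π shift → a net half-wave offset.
With one net inversion, destructive interference in reflection requires 2 n t = m λ.
λ = 2 n t / m. The second-longest wavelength is m = 2: λ = 2 × 1.42 × 529 / 2.00 = 751 nm.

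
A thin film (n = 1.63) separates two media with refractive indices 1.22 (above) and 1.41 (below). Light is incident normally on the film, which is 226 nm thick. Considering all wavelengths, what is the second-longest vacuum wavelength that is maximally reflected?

Ray reflecting at the top interface goes from n = 1.22 toward n = 1.63: a half-wave phase shift.
Ray reflecting at the bottom interface goes from n = 1.63 toward n = 1.41: no phase shift.
Exactly one π shift → a net half-wave offset.
So the condition for constructive reflection is 2 n t = (m + ½) λ.
λ = 2 n t / (m + ½). The second-longest wavelength is m = 1: λ = 2 × 1.63 × 226 / 1.50 = 491 nm.

491 nm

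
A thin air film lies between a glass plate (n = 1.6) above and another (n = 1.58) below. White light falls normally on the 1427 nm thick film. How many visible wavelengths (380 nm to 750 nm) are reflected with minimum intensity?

4

At the upper boundary (n = 1.6 to n = 1.0) the reflected ray undergoes no phase shift.
At the lower boundary (n = 1.0 to n = 1.58) the reflected ray undergoes a half-wave phase shift.
Exactly one π shift → a net half-wave offset.
So the condition for destructive reflection is 2 n t = m λ.
λ = 2 n t / m = 2854 / m nm.
m=3: 951 nm (IR); m=4: 714 nm (visible); m=5: 571 nm (visible); m=6: 476 nm (visible); m=7: 408 nm (visible); m=8: 357 nm (UV).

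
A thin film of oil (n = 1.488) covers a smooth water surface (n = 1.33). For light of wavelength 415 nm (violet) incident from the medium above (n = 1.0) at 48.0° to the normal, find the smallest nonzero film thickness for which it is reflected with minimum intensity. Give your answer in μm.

0.161 μm

At the upper boundary (n = 1.0 to n = 1.488) the reflected ray undergoes a half-wave phase shift.
Ray reflecting at the bottom interface goes from n = 1.488 toward n = 1.33: no phase shift.
Net: one phase inversion between the two reflected rays.
With one net inversion, destructive interference in reflection requires 2 n t cos θ_r = m λ.
Snell's law: 1.0 sin 48.0° = 1.488 sin θ_r → sin θ_r = 0.499, cos θ_r = 0.866.
Minimum nonzero at m = 1: t = λ / (2 n cos θ_r) = 415 / (2 × 1.488 × 0.866) = 161 nm.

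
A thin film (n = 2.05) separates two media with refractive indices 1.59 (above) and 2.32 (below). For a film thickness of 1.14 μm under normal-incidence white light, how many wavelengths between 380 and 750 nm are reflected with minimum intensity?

6

Top surface (1.59 → 2.05): reflection off a higher-index medium gives a half-wave phase shift.
At the lower boundary (n = 2.05 to n = 2.32) the reflected ray undergoes a half-wave phase shift.
Net: no relative phase inversion (both shifts match).
So the condition for destructive reflection is 2 n t = (m + ½) λ.
λ = 2 n t / (m + ½) = 4674 / (m + ½) nm.
m=5: 850 nm (IR); m=6: 719 nm (visible); m=7: 623 nm (visible); m=8: 550 nm (visible); m=9: 492 nm (visible); m=10: 445 nm (visible); m=11: 406 nm (visible); m=12: 374 nm (UV).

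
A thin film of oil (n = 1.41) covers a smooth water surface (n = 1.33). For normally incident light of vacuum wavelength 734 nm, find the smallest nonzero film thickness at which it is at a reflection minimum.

260 nm

Top surface (1.0 → 1.41): reflection off a higher-index medium gives a half-wave phase shift.
Bottom surface (1.41 → 1.33): reflection off a lower-index medium gives no phase shift.
Net: one phase inversion between the two reflected rays.
With one net inversion, destructive interference in reflection requires 2 n t = m λ.
Minimum nonzero at m = 1: t = λ / (2 n) = 734 / (2 × 1.41) = 260 nm.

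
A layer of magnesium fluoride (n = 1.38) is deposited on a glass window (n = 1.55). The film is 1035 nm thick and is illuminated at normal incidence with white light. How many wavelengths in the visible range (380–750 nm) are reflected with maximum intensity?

Top surface (1.0 → 1.38): reflection off a higher-index medium gives a half-wave phase shift.
Bottom surface (1.38 → 1.55): reflection off a higher-index medium gives a half-wave phase shift.
Zero or two π shifts → no net half-wave offset.
For maximum reflection here: 2 n t = m λ.
λ = 2 n t / m = 2857 / m nm.
m=3: 952 nm (IR); m=4: 714 nm (visible); m=5: 571 nm (visible); m=6: 476 nm (visible); m=7: 408 nm (visible); m=8: 357 nm (UV).

4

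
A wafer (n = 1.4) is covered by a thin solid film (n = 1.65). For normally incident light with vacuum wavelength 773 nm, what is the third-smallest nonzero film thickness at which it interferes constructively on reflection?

586 nm

At the upper boundary (n = 1.0 to n = 1.65) the reflected ray undergoes a half-wave phase shift.
At the lower boundary (n = 1.65 to n = 1.4) the reflected ray undergoes no phase shift.
Exactly one π shift → a net half-wave offset.
With one net inversion, constructive interference in reflection requires 2 n t = (m + ½) λ.
The third-smallest nonzero thickness corresponds to m = 2: t = (m + ½) λ / (2 n) = 2.50 × 773 / (2 × 1.65) = 586 nm.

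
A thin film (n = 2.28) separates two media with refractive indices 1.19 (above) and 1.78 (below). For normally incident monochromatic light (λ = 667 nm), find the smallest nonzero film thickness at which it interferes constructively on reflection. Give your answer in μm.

0.0731 μm

Top surface (1.19 → 2.28): reflection off a higher-index medium gives a half-wave phase shift.
Bottom surface (2.28 → 1.78): reflection off a lower-index medium gives no phase shift.
The two reflections differ by half a wavelength.
For strong reflection here: 2 n t = (m + ½) λ.
Minimum at m = 0: t = λ / (4 n) = 667 / (4 × 2.28) = 73.1 nm.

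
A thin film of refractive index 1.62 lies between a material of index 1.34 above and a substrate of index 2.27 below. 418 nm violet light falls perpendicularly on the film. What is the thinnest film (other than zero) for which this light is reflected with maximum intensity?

Top surface (1.34 → 1.62): reflection off a higher-index medium gives a half-wave phase shift.
Bottom surface (1.62 → 2.27): reflection off a higher-index medium gives a half-wave phase shift.
The two reflections carry the same phase change, so no net offset.
With no net inversion, constructive interference in reflection requires 2 n t = m λ.
Minimum nonzero at m = 1: t = λ / (2 n) = 418 / (2 × 1.62) = 129 nm.

129 nm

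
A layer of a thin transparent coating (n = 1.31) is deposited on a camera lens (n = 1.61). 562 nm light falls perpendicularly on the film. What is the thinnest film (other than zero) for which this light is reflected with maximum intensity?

Top surface (1.0 → 1.31): reflection off a higher-index medium gives a half-wave phase shift.
Ray reflecting at the bottom interface goes from n = 1.31 toward n = 1.61: a half-wave phase shift.
Zero or two π shifts → no net half-wave offset.
So the condition for constructive reflection is 2 n t = m λ.
Minimum nonzero at m = 1: t = λ / (2 n) = 562 / (2 × 1.31) = 215 nm.

215 nm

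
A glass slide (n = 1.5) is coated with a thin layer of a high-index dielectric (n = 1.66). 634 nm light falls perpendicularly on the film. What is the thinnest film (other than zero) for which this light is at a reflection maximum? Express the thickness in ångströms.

At the upper boundary (n = 1.0 to n = 1.66) the reflected ray undergoes a half-wave phase shift.
Ray reflecting at the bottom interface goes from n = 1.66 toward n = 1.5: no phase shift.
Exactly one π shift → a net half-wave offset.
For strong reflection here: 2 n t = (m + ½) λ.
Minimum at m = 0: t = λ / (4 n) = 634 / (4 × 1.66) = 95.5 nm.

955 Å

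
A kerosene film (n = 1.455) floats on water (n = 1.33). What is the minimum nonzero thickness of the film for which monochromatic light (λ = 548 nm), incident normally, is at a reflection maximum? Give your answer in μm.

0.0942 μm

At the upper boundary (n = 1.0 to n = 1.455) the reflected ray undergoes a half-wave phase shift.
At the lower boundary (n = 1.455 to n = 1.33) the reflected ray undergoes no phase shift.
Exactly one π shift → a net half-wave offset.
For strong reflection here: 2 n t = (m + ½) λ.
Minimum at m = 0: t = λ / (4 n) = 548 / (4 × 1.455) = 94.2 nm.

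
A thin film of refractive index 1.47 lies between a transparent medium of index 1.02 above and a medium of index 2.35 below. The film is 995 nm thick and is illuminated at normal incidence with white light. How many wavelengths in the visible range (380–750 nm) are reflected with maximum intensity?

4

Top surface (1.02 → 1.47): reflection off a higher-index medium gives a half-wave phase shift.
At the lower boundary (n = 1.47 to n = 2.35) the reflected ray undergoes a half-wave phase shift.
Zero or two π shifts → no net half-wave offset.
With no net inversion, constructive interference in reflection requires 2 n t = m λ.
λ = 2 n t / m = 2925 / m nm.
m=3: 975 nm (IR); m=4: 731 nm (visible); m=5: 585 nm (visible); m=6: 488 nm (visible); m=7: 418 nm (visible); m=8: 366 nm (UV).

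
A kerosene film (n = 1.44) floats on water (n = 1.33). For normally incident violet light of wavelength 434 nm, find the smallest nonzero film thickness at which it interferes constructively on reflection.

Ray reflecting at the top interface goes from n = 1.0 toward n = 1.44: a half-wave phase shift.
Ray reflecting at the bottom interface goes from n = 1.44 toward n = 1.33: no phase shift.
Exactly one π shift → a net half-wave offset.
So the condition for constructive reflection is 2 n t = (m + ½) λ.
Minimum at m = 0: t = λ / (4 n) = 434 / (4 × 1.44) = 75.3 nm.

75.3 nm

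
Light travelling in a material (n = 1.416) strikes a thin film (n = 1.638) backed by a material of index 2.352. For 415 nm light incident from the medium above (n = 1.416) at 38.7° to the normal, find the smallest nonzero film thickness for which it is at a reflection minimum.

Ray reflecting at the top interface goes from n = 1.416 toward n = 1.638: a half-wave phase shift.
At the lower boundary (n = 1.638 to n = 2.352) the reflected ray undergoes a half-wave phase shift.
The two reflections carry the same phase change, so no net offset.
For minimum reflection here: 2 n t cos θ_r = (m + ½) λ.
Snell's law: 1.416 sin 38.7° = 1.638 sin θ_r → sin θ_r = 0.541, cos θ_r = 0.841.
Minimum at m = 0: t = λ / (4 n cos θ_r) = 415 / (4 × 1.638 × 0.841) = 75.3 nm.

75.3 nm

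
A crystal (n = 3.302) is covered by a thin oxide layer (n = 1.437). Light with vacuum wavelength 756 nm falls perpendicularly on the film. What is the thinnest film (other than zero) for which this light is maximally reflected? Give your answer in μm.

Top surface (1.0 → 1.437): reflection off a higher-index medium gives a half-wave phase shift.
Bottom surface (1.437 → 3.302): reflection off a higher-index medium gives a half-wave phase shift.
Net: no relative phase inversion (both shifts match).
With no net inversion, constructive interference in reflection requires 2 n t = m λ.
Minimum nonzero at m = 1: t = λ / (2 n) = 756 / (2 × 1.437) = 263 nm.

0.263 μm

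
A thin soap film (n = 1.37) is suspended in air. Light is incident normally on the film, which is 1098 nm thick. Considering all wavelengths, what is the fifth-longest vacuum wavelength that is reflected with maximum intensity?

669 nm

Ray reflecting at the top interface goes from n = 1.0 toward n = 1.37: a half-wave phase shift.
Ray reflecting at the bottom interface goes from n = 1.37 toward n = 1.0: no phase shift.
Net: one phase inversion between the two reflected rays.
For bright reflection here: 2 n t = (m + ½) λ.
λ = 2 n t / (m + ½). The fifth-longest wavelength is m = 4: λ = 2 × 1.37 × 1098 / 4.50 = 669 nm.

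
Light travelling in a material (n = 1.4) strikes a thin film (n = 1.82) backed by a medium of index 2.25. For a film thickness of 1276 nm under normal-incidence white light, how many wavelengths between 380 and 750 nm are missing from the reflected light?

6

Ray reflecting at the top interface goes from n = 1.4 toward n = 1.82: a half-wave phase shift.
Bottom surface (1.82 → 2.25): reflection off a higher-index medium gives a half-wave phase shift.
The two reflections carry the same phase change, so no net offset.
So the condition for destructive reflection is 2 n t = (m + ½) λ.
λ = 2 n t / (m + ½) = 4645 / (m + ½) nm.
m=5: 844 nm (IR); m=6: 715 nm (visible); m=7: 619 nm (visible); m=8: 546 nm (visible); m=9: 489 nm (visible); m=10: 442 nm (visible); m=11: 404 nm (visible); m=12: 372 nm (UV).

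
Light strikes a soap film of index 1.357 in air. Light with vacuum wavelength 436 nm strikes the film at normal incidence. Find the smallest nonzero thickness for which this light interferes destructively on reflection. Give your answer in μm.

Top surface (1.0 → 1.357): reflection off a higher-index medium gives a half-wave phase shift.
Bottom surface (1.357 → 1.0): reflection off a lower-index medium gives no phase shift.
Net: one phase inversion between the two reflected rays.
For weak reflection here: 2 n t = m λ.
The smallest nonzero thickness corresponds to m = 1: t = m λ / (2 n) = 1.00 × 436 / (2 × 1.357) = 161 nm.

0.161 μm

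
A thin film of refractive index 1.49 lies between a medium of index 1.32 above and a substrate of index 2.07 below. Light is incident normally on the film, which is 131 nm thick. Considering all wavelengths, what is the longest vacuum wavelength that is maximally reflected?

At the upper boundary (n = 1.32 to n = 1.49) the reflected ray undergoes a half-wave phase shift.
At the lower boundary (n = 1.49 to n = 2.07) the reflected ray undergoes a half-wave phase shift.
The two reflections carry the same phase change, so no net offset.
With no net inversion, constructive interference in reflection requires 2 n t = m λ.
λ = 2 n t / m. The longest wavelength is m = 1: λ = 2 × 1.49 × 131 / 1.00 = 390 nm.

390 nm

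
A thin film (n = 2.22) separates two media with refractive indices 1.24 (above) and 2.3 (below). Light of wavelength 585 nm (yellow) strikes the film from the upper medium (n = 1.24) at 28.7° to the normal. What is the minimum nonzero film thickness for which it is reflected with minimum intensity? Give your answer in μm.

Top surface (1.24 → 2.22): reflection off a higher-index medium gives a half-wave phase shift.
At the lower boundary (n = 2.22 to n = 2.3) the reflected ray undergoes a half-wave phase shift.
Zero or two π shifts → no net half-wave offset.
For minimum reflection here: 2 n t cos θ_r = (m + ½) λ.
Snell's law: 1.24 sin 28.7° = 2.22 sin θ_r → sin θ_r = 0.268, cos θ_r = 0.963.
Minimum at m = 0: t = λ / (4 n cos θ_r) = 585 / (4 × 2.22 × 0.963) = 68.4 nm.

0.0684 μm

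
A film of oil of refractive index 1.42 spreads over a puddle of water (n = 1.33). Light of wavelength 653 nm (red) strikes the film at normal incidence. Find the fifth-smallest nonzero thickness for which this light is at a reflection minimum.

Top surface (1.0 → 1.42): reflection off a higher-index medium gives a half-wave phase shift.
Bottom surface (1.42 → 1.33): reflection off a lower-index medium gives no phase shift.
Exactly one π shift → a net half-wave offset.
With one net inversion, destructive interference in reflection requires 2 n t = m λ.
The fifth-smallest nonzero thickness corresponds to m = 5: t = m λ / (2 n) = 5.00 × 653 / (2 × 1.42) = 1150 nm.

1150 nm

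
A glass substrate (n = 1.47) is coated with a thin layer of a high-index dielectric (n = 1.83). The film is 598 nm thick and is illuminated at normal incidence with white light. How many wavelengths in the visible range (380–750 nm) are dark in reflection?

3

At the upper boundary (n = 1.0 to n = 1.83) the reflected ray undergoes a half-wave phase shift.
Ray reflecting at the bottom interface goes from n = 1.83 toward n = 1.47: no phase shift.
Net: one phase inversion between the two reflected rays.
So the condition for destructive reflection is 2 n t = m λ.
λ = 2 n t / m = 2189 / m nm.
m=2: 1094 nm (IR); m=3: 730 nm (visible); m=4: 547 nm (visible); m=5: 438 nm (visible); m=6: 365 nm (UV).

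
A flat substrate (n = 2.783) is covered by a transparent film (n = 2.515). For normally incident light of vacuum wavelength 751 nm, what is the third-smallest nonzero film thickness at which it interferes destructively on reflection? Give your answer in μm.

Top surface (1.0 → 2.515): reflection off a higher-index medium gives a half-wave phase shift.
Bottom surface (2.515 → 2.783): reflection off a higher-index medium gives a half-wave phase shift.
Net: no relative phase inversion (both shifts match).
With no net inversion, destructive interference in reflection requires 2 n t = (m + ½) λ.
The third-smallest nonzero thickness corresponds to m = 2: t = (m + ½) λ / (2 n) = 2.50 × 751 / (2 × 2.515) = 373 nm.

0.373 μm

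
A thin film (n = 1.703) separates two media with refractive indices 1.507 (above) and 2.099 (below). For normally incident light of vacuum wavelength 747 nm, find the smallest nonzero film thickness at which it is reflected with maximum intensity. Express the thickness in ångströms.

Ray reflecting at the top interface goes from n = 1.507 toward n = 1.703: a half-wave phase shift.
Bottom surface (1.703 → 2.099): reflection off a higher-index medium gives a half-wave phase shift.
Net: no relative phase inversion (both shifts match).
So the condition for constructive reflection is 2 n t = m λ.
Minimum nonzero at m = 1: t = λ / (2 n) = 747 / (2 × 1.703) = 219 nm.

2193 Å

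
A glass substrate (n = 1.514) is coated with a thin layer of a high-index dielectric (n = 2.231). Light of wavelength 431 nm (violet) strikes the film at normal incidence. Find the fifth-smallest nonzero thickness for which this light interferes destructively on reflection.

Top surface (1.0 → 2.231): reflection off a higher-index medium gives a half-wave phase shift.
Ray reflecting at the bottom interface goes from n = 2.231 toward n = 1.514: no phase shift.
The two reflections differ by half a wavelength.
So the condition for destructive reflection is 2 n t = m λ.
The fifth-smallest nonzero thickness corresponds to m = 5: t = m λ / (2 n) = 5.00 × 431 / (2 × 2.231) = 483 nm.

483 nm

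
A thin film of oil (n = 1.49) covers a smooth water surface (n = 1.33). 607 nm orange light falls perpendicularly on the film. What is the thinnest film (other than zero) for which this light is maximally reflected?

At the upper boundary (n = 1.0 to n = 1.49) the reflected ray undergoes a half-wave phase shift.
Bottom surface (1.49 → 1.33): reflection off a lower-index medium gives no phase shift.
Exactly one π shift → a net half-wave offset.
With one net inversion, constructive interference in reflection requires 2 n t = (m + ½) λ.
Minimum at m = 0: t = λ / (4 n) = 607 / (4 × 1.49) = 102 nm.

102 nm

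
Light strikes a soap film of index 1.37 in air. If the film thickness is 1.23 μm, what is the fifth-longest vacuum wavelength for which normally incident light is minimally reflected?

674 nm

Ray reflecting at the top interface goes from n = 1.0 toward n = 1.37: a half-wave phase shift.
Bottom surface (1.37 → 1.0): reflection off a lower-index medium gives no phase shift.
The two reflections differ by half a wavelength.
With one net inversion, destructive interference in reflection requires 2 n t = m λ.
λ = 2 n t / m. The fifth-longest wavelength is m = 5: λ = 2 × 1.37 × 1230 / 5.00 = 674 nm.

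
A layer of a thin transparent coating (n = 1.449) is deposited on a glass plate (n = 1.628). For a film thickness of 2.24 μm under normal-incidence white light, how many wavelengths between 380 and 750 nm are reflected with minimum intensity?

Top surface (1.0 → 1.449): reflection off a higher-index medium gives a half-wave phase shift.
At the lower boundary (n = 1.449 to n = 1.628) the reflected ray undergoes a half-wave phase shift.
Net: no relative phase inversion (both shifts match).
For minimum reflection here: 2 n t = (m + ½) λ.
λ = 2 n t / (m + ½) = 6492 / (m + ½) nm.
m=8: 764 nm (IR); m=9: 683 nm (visible); m=10: 618 nm (visible); m=11: 564 nm (visible); m=12: 519 nm (visible); m=13: 481 nm (visible); m=14: 448 nm (visible); m=15: 419 nm (visible); m=16: 393 nm (visible); m=17: 371 nm (UV).

8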